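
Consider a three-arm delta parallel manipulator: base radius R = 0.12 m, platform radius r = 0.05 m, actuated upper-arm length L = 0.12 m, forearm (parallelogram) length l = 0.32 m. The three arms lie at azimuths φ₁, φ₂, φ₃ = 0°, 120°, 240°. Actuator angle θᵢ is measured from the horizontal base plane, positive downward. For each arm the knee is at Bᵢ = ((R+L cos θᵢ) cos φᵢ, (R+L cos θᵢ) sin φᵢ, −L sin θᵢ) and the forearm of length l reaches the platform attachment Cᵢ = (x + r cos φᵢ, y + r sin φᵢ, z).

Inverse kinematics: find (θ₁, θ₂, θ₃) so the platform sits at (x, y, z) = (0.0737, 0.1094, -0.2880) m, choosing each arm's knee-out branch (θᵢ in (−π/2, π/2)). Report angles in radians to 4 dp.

rotate P by −φ1: (0.0737, 0.1094, -0.2880)
  e−x'=-0.0037;  (l²−L²−(e−x')²−y'²−z²)/2L = -0.0289
  θ1 = atan2(B,A) + arccos(C/0.2880) = 0.0875
φ2=120.0° → target in arm frame (0.0579, -0.1185)
  A cos θ + B sin θ = C:  0.0121·cos θ + -0.2880·sin θ = -0.0381
  γ=atan2(-0.2880,0.0121)=-1.5288;  ψ=arccos(-0.1321)=1.7033;  θ2=γ+ψ≈0.1745
rotate P by −φ3: (-0.1316, 0.0091, -0.2880)
  A cos θ + B sin θ = C:  0.2016·cos θ + -0.2880·sin θ = -0.1486
  γ=atan2(-0.2880,0.2016)=-0.9601;  ψ=arccos(-0.4227)=2.0073;  θ3=γ+ψ≈1.0472

θ₁ = 0.0875, θ₂ = 0.1745, θ₃ = 1.0472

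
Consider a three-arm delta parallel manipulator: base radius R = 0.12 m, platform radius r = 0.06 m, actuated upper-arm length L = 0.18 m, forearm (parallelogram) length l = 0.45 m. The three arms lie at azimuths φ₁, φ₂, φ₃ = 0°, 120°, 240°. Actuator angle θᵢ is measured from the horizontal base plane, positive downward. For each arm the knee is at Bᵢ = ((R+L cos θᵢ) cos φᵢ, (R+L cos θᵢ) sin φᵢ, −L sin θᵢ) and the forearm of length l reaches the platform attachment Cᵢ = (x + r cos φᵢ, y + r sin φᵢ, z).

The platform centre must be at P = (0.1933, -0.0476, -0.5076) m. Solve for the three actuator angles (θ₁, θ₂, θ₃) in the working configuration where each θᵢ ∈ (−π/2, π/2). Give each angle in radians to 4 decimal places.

arm 1 (φ=0.0°): x'=0.1933, y'=-0.0476
  A cos θ + B sin θ = C:  -0.1333·cos θ + -0.5076·sin θ = -0.2989
  θ1 = atan2(B,A) + arccos(C/0.5248) = 0.3491
φ2=120.0° → target in arm frame (-0.1379, -0.1436)
  e−x'=0.1979;  (l²−L²−(e−x')²−y'²−z²)/2L = -0.4093
  θ2 = atan2(B,A) + arccos(C/0.5448) = 1.2216
rotate P by −φ3: (-0.0554, 0.1912, -0.5076)
  A=0.1154, B=-0.5076, C=(l²−L²−A²−y'²−z²)/(2L)=-0.3818
  √(A²+B²)=0.5206;  θ3 = -1.3472+2.3941 ≈ 1.0469

θ₁ = 0.3491, θ₂ = 1.2216, θ₃ = 1.0469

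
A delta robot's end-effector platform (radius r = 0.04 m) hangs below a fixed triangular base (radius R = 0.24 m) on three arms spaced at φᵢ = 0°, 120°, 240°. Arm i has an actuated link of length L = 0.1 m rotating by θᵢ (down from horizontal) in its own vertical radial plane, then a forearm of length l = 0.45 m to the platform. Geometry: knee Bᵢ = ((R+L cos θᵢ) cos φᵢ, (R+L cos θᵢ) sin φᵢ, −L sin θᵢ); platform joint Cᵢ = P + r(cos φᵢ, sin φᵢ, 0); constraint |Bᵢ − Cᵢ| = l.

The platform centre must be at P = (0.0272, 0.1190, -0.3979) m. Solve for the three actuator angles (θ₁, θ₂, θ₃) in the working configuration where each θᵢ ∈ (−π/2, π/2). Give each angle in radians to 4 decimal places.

arm 1 (φ=0.0°): x'=0.0272, y'=0.1190
  A=0.1728, B=-0.3979, C=(l²−L²−A²−y'²−z²)/(2L)=-0.0492
  √(A²+B²)=0.4338;  θ1 = -1.1611+1.6845 ≈ 0.5234
arm 2 (φ=120.0°): x'=0.0895, y'=-0.0831
  A cos θ + B sin θ = C:  0.1105·cos θ + -0.3979·sin θ = 0.0753
  θ2 = atan2(B,A) + arccos(C/0.4130) = 0.0876
rotate P by −φ3: (-0.1167, -0.0359, -0.3979)
  A cos θ + B sin θ = C:  0.3167·cos θ + -0.3979·sin θ = -0.3369
  γ=atan2(-0.3979,0.3167)=-0.8986;  ψ=arccos(-0.6626)=2.2951;  θ3=γ+ψ≈1.3965

θ₁ = 0.5234, θ₂ = 0.0876, θ₃ = 1.3965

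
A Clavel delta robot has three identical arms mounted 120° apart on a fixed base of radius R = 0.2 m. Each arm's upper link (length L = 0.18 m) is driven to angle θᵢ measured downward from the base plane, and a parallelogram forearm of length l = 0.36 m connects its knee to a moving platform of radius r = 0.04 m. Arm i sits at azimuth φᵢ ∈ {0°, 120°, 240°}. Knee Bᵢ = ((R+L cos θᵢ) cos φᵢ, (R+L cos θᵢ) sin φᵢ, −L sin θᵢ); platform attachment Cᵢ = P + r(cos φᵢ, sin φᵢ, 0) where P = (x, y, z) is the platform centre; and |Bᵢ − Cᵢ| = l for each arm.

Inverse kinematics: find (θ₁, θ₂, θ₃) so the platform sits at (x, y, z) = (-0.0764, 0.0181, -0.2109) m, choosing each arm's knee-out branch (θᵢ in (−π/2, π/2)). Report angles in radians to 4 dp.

θ₁ = 0.8730, θ₂ = 0.0001, θ₃ = 0.2617

arm 1 (φ=0.0°): x'=-0.0764, y'=0.0181
  A cos θ + B sin θ = C:  0.2364·cos θ + -0.2109·sin θ = -0.0097
  γ=atan2(-0.2109,0.2364)=-0.7285;  ψ=arccos(-0.0306)=1.6014;  θ1=γ+ψ≈0.8730
arm 2 (φ=120.0°): x'=0.0539, y'=0.0571
  A cos θ + B sin θ = C:  0.1061·cos θ + -0.2109·sin θ = 0.1061
  θ2 = atan2(B,A) + arccos(C/0.2361) = 0.0001
arm 3 (φ=240.0°): x'=0.0225, y'=-0.0752
  A cos θ + B sin θ = C:  0.1375·cos θ + -0.2109·sin θ = 0.0782
  θ3 = atan2(B,A) + arccos(C/0.2518) = 0.2617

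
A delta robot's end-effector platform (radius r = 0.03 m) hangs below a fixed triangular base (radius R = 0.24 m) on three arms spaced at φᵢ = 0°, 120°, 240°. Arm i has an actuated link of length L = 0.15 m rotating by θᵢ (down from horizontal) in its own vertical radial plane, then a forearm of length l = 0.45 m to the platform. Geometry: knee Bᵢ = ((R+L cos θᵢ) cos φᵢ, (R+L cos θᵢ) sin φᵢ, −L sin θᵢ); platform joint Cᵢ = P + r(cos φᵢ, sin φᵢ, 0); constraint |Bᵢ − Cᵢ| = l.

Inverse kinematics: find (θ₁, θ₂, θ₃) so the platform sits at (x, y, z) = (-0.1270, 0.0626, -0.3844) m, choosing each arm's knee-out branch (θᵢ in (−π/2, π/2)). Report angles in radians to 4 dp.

arm 1 (φ=0.0°): x'=-0.1270, y'=0.0626
  A cos θ + B sin θ = C:  0.3370·cos θ + -0.3844·sin θ = -0.2842
  θ1 = atan2(B,A) + arccos(C/0.5112) = 1.3092
φ2=120.0° → target in arm frame (0.1177, 0.0787)
  e−x'=0.0923;  (l²−L²−(e−x')²−y'²−z²)/2L = 0.0584
  √(A²+B²)=0.3953;  θ2 = -1.3352+1.4225 ≈ 0.0873
rotate P by −φ3: (0.0093, -0.1413, -0.3844)
  A=0.2007, B=-0.3844, C=(l²−L²−A²−y'²−z²)/(2L)=-0.0934
  γ=atan2(-0.3844,0.2007)=-1.0896;  ψ=arccos(-0.2153)=1.7878;  θ3=γ+ψ≈0.6982

θ₁ = 1.3092, θ₂ = 0.0873, θ₃ = 0.6982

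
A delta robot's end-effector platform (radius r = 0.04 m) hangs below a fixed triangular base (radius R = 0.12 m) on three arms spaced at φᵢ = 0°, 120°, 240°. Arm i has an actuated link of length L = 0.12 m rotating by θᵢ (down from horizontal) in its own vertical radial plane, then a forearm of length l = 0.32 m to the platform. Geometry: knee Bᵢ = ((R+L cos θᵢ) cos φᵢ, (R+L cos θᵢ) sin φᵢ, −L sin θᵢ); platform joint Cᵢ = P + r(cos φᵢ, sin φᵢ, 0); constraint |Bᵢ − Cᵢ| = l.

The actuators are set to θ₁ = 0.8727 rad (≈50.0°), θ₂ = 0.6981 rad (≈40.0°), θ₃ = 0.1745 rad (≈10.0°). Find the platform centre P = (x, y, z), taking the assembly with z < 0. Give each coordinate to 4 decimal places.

arm 1 at φ=0.0°: ρ1 = 0.1571;  S1 = (0.1571, 0.0000, -0.0919)
arm 2 at φ=120.0°: ρ2 = 0.1719;  S2 = (-0.0860, 0.1489, -0.0771)
arm 3 at φ=240.0°: ρ3 = 0.1982;  S3 = (-0.0991, -0.1716, -0.0208)
eliminate P² terms by subtracting sphere 1 from 2 and 3
[-0.4862 0.2978 0.0296]·P = 0.0024;  [-0.5124 -0.3433 0.1422]·P = 0.0066
det = 0.3195;  x = -0.0087+0.1643z,  y = -0.0062+0.1689z
into |P−S₁|² = l²: 1.0555z² + 0.1273z + -0.0664 = 0;  Δ = 0.2966;  z = -0.3183 or 0.1977 → z<0 root = -0.3183
x = -0.0610, y = -0.0600

(-0.0610, -0.0600, -0.3183)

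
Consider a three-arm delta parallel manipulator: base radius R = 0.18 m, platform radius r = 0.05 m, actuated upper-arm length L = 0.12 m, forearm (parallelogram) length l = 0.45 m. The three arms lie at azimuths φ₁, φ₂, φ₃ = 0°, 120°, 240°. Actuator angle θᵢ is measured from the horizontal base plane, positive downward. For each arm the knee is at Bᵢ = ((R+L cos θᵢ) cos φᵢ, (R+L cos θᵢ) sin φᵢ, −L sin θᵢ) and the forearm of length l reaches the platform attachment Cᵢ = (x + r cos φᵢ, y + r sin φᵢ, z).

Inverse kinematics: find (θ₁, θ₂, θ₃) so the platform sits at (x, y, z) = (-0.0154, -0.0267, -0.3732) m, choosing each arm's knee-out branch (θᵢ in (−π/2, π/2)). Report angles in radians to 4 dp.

rotate P by −φ1: (-0.0154, -0.0267, -0.3732)
  A=0.1454, B=-0.3732, C=(l²−L²−A²−y'²−z²)/(2L)=0.1124
  γ=atan2(-0.3732,0.1454)=-1.1993;  ψ=arccos(0.2805)=1.2864;  θ1=γ+ψ≈0.0871
rotate P by −φ2: (-0.0154, 0.0267, -0.3732)
  A cos θ + B sin θ = C:  0.1454·cos θ + -0.3732·sin θ = 0.1123
  θ2 = atan2(B,A) + arccos(C/0.4005) = 0.0873
arm 3 (φ=240.0°): x'=0.0308, y'=0.0000
  e−x'=0.0992;  (l²−L²−(e−x')²−y'²−z²)/2L = 0.1624
  γ=atan2(-0.3732,0.0992)=-1.3111;  ψ=arccos(0.4207)=1.1366;  θ3=γ+ψ≈-0.1744

θ₁ = 0.0871, θ₂ = 0.0873, θ₃ = -0.1744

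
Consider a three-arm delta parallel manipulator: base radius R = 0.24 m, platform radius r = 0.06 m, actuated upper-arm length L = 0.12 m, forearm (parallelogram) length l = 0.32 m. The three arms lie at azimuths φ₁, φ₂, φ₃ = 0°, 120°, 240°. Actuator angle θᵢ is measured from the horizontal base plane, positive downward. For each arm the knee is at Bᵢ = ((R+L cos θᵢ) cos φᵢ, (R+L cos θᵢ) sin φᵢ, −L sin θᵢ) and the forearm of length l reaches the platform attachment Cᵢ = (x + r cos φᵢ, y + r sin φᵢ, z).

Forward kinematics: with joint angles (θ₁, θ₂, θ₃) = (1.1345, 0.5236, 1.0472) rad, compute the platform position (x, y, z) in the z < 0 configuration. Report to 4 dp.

O1 = (0.2307·cos0.0°, 0.2307·sin0.0°, -0.1088) = (0.2307, 0.0000, -0.1088)
φ2=120.0°: virtual centre (-0.1420, 0.2459, -0.0600), radius l
O3 = (0.2400·cos240.0°, 0.2400·sin240.0°, -0.1039) = (-0.1200, -0.2078, -0.1039)
|O₂|²−|O₁|² = 0.0192;  |O₃|²−|O₁|² = 0.0033
linear system: -0.7453x+0.4918y = 0.0192−0.0975z; -0.7014x+-0.4157y = 0.0033−0.0097z
Cramer: x(z) = -0.0147+0.0692z;  y(z) = 0.0167-0.0935z
sphere 1 gives Az²+Bz+C=0 with A=1.0135, B=0.1804, C=-0.0301;  B²−4AC=0.1545;  roots -0.2829, 0.1049;  negative root z = -0.2829
x = -0.0342, y = 0.0432

(-0.0342, 0.0432, -0.2829)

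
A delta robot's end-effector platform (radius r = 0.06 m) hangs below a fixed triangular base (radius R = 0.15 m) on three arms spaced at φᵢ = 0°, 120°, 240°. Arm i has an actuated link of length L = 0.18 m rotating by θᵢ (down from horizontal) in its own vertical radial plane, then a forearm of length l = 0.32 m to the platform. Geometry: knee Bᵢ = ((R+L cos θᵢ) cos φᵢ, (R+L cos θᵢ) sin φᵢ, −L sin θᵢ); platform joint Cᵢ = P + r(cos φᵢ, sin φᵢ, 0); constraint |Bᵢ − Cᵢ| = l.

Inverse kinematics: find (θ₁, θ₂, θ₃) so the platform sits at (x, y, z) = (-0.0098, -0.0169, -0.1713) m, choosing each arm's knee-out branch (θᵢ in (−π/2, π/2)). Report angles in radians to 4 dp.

θ₁ = 0.0874, θ₂ = 0.0868, θ₃ = -0.1745

rotate P by −φ1: (-0.0098, -0.0169, -0.1713)
  e−x'=0.0998;  (l²−L²−(e−x')²−y'²−z²)/2L = 0.0845
  √(A²+B²)=0.1983;  θ1 = -1.0433+1.1306 ≈ 0.0874
rotate P by −φ2: (-0.0097, 0.0169, -0.1713)
  A cos θ + B sin θ = C:  0.0997·cos θ + -0.1713·sin θ = 0.0845
  γ=atan2(-0.1713,0.0997)=-1.0435;  ψ=arccos(0.4263)=1.1304;  θ2=γ+ψ≈0.0868
φ3=240.0° → target in arm frame (0.0195, 0.0000)
  e−x'=0.0705;  (l²−L²−(e−x')²−y'²−z²)/2L = 0.0991
  θ3 = atan2(B,A) + arccos(C/0.1852) = -0.1745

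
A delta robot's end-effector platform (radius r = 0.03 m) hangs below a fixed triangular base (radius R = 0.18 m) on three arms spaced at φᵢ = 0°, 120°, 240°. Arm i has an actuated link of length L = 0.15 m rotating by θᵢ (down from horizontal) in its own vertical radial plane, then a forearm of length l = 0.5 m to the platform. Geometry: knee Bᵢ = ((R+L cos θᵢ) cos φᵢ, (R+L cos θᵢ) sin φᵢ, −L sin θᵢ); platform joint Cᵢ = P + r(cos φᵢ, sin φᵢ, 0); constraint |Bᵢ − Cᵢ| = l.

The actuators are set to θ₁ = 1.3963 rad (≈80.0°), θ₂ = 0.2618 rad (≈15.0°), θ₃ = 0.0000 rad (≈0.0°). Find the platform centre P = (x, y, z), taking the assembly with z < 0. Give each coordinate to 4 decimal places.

(-0.2292, -0.0334, -0.4387)

O1 = (0.1760·cos0.0°, 0.1760·sin0.0°, -0.1477) = (0.1760, 0.0000, -0.1477)
arm 2 at φ=120.0°: ρ2 = 0.2949;  O2 = (-0.1474, 0.2554, -0.0388)
O3 = (0.3000·cos240.0°, 0.3000·sin240.0°, 0.0000) = (-0.1500, -0.2598, 0.0000)
subtract pairs → two planes through P
[-0.6470 0.5108 0.2178]·P = 0.0357;  [-0.6521 -0.5196 0.2954]·P = 0.0372
det = 0.6692;  x = -0.0561+0.3946z,  y = -0.0012+0.0734z
sphere 1 gives Az²+Bz+C=0 with A=1.1611, B=0.1121, C=-0.1743;  B²−4AC=0.8221;  roots -0.4387, 0.3422;  negative root z = -0.4387
x = -0.2292, y = -0.0334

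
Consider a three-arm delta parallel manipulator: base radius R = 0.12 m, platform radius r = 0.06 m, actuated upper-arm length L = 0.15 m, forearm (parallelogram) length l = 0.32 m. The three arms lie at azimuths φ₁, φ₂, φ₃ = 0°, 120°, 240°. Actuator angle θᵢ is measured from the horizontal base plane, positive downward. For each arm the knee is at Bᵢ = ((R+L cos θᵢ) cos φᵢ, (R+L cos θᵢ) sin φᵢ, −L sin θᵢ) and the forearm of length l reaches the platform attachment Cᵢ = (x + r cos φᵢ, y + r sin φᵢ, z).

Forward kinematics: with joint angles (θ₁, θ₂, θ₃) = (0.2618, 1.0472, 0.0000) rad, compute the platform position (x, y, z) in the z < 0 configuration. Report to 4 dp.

O1 = (0.2049·cos0.0°, 0.2049·sin0.0°, -0.0388) = (0.2049, 0.0000, -0.0388)
O2 = (0.1350·cos120.0°, 0.1350·sin120.0°, -0.1299) = (-0.0675, 0.1169, -0.1299)
arm 3 at φ=240.0°: ρ3 = 0.2100;  O3 = (-0.1050, -0.1819, 0.0000)
subtract pairs → two planes through P
linear system: -0.5448x+0.2338y = -0.0084−-0.1822z; -0.6198x+-0.3637y = 0.0006−0.0776z
Cramer: x(z) = 0.0085-0.1402z;  y(z) = -0.0161+0.4524z
into |P−O₁|² = l²: 1.2243z² + 0.1181z + -0.0621 = 0;  Δ = 0.3178;  z = -0.2785 or 0.1820 → z<0 root = -0.2785
x = 0.0475, y = -0.1421

(0.0475, -0.1421, -0.2785)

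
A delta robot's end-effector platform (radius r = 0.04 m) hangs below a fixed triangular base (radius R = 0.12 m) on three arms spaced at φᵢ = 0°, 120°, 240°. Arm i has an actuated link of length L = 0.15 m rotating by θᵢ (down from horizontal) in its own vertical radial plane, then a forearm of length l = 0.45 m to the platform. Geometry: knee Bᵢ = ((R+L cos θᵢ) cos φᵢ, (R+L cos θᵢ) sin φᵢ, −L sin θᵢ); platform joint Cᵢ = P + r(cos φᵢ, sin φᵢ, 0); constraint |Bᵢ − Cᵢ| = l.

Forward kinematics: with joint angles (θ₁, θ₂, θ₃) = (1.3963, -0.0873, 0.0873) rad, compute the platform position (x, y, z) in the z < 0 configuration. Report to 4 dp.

arm 1 at φ=0.0°: e+L cos θ1 = 0.1060;  S1 = (0.1060, 0.0000, -0.1477)
S2 = (0.2294·cos120.0°, 0.2294·sin120.0°, 0.0131) = (-0.1147, 0.1987, 0.0131)
arm 3 at φ=240.0°: e+L cos θ3 = 0.2294;  S3 = (-0.1147, -0.1987, -0.0131)
eliminate P² terms by subtracting sphere 1 from 2 and 3
linear system: -0.4415x+0.3974y = 0.0197−0.3216z; -0.4415x+-0.3974y = 0.0197−0.2693z
Cramer: x(z) = -0.0447+0.6692z;  y(z) = 0.0000-0.0658z
sphere 1 gives Az²+Bz+C=0 with A=1.4521, B=0.0937, C=-0.1580;  B²−4AC=0.9262;  roots -0.3636, 0.2991;  negative root z = -0.3636
x = -0.2880, y = 0.0239

(-0.2880, 0.0239, -0.3636)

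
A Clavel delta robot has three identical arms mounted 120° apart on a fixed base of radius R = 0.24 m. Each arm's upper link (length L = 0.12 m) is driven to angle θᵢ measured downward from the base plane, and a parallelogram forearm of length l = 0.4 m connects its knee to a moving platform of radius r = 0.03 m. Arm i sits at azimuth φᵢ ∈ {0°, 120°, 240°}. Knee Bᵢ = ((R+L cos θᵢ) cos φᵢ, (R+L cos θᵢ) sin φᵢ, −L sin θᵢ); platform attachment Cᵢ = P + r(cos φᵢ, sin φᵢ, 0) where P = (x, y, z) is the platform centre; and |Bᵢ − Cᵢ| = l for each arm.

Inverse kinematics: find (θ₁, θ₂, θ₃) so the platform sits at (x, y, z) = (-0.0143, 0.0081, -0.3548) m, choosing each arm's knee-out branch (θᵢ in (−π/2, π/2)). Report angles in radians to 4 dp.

θ₁ = 0.8730, θ₂ = 0.6979, θ₃ = 0.7854

rotate P by −φ1: (-0.0143, 0.0081, -0.3548)
  A=0.2243, B=-0.3548, C=(l²−L²−A²−y'²−z²)/(2L)=-0.1277
  √(A²+B²)=0.4198;  θ1 = -1.0070+1.8800 ≈ 0.8730
rotate P by −φ2: (0.0142, 0.0083, -0.3548)
  e−x'=0.1958;  (l²−L²−(e−x')²−y'²−z²)/2L = -0.0779
  γ=atan2(-0.3548,0.1958)=-1.0665;  ψ=arccos(-0.1923)=1.7643;  θ2=γ+ψ≈0.6979
φ3=240.0° → target in arm frame (0.0001, -0.0164)
  A cos θ + B sin θ = C:  0.2099·cos θ + -0.3548·sin θ = -0.1025
  γ=atan2(-0.3548,0.2099)=-1.0366;  ψ=arccos(-0.2486)=1.8220;  θ3=γ+ψ≈0.7854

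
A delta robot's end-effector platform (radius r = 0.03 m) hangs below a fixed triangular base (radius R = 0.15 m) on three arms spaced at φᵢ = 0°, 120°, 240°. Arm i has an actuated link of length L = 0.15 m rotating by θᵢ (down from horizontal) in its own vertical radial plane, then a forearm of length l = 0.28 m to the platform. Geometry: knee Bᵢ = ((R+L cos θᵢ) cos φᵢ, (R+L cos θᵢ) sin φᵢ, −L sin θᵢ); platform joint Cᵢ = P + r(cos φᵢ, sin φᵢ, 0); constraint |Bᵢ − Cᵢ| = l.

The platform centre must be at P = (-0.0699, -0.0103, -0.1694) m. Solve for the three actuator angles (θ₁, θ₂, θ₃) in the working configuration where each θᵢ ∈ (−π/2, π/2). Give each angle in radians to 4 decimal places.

arm 1 (φ=0.0°): x'=-0.0699, y'=-0.0103
  e−x'=0.1899;  (l²−L²−(e−x')²−y'²−z²)/2L = -0.0299
  γ=atan2(-0.1694,0.1899)=-0.7284;  ψ=arccos(-0.1174)=1.6885;  θ1=γ+ψ≈0.9601
arm 2 (φ=120.0°): x'=0.0260, y'=0.0657
  e−x'=0.0940;  (l²−L²−(e−x')²−y'²−z²)/2L = 0.0469
  γ=atan2(-0.1694,0.0940)=-1.0643;  ψ=arccos(0.2419)=1.3265;  θ2=γ+ψ≈0.2621
φ3=240.0° → target in arm frame (0.0439, -0.0554)
  A=0.0761, B=-0.1694, C=(l²−L²−A²−y'²−z²)/(2L)=0.0611
  √(A²+B²)=0.1857;  θ3 = -1.1484+1.2354 ≈ 0.0869

θ₁ = 0.9601, θ₂ = 0.2621, θ₃ = 0.0869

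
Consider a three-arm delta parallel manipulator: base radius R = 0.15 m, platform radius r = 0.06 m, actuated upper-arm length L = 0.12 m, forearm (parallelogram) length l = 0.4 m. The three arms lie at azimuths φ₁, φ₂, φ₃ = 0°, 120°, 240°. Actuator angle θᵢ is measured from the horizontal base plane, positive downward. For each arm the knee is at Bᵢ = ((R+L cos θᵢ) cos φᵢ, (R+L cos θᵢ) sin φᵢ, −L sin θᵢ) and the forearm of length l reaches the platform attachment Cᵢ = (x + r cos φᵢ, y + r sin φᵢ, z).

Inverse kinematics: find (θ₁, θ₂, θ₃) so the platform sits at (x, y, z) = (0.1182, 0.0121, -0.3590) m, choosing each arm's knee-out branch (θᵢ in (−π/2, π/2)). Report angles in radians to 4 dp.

θ₁ = -0.2620, θ₂ = 0.5234, θ₃ = 0.6106

rotate P by −φ1: (0.1182, 0.0121, -0.3590)
  A cos θ + B sin θ = C:  -0.0282·cos θ + -0.3590·sin θ = 0.0657
  θ1 = atan2(B,A) + arccos(C/0.3601) = -0.2620
rotate P by −φ2: (-0.0486, -0.1084, -0.3590)
  A cos θ + B sin θ = C:  0.1386·cos θ + -0.3590·sin θ = -0.0594
  √(A²+B²)=0.3848;  θ2 = -1.2023+1.7257 ≈ 0.5234
φ3=240.0° → target in arm frame (-0.0696, 0.0963)
  e−x'=0.1596;  (l²−L²−(e−x')²−y'²−z²)/2L = -0.0751
  γ=atan2(-0.3590,0.1596)=-1.1525;  ψ=arccos(-0.1911)=1.7631;  θ3=γ+ψ≈0.6106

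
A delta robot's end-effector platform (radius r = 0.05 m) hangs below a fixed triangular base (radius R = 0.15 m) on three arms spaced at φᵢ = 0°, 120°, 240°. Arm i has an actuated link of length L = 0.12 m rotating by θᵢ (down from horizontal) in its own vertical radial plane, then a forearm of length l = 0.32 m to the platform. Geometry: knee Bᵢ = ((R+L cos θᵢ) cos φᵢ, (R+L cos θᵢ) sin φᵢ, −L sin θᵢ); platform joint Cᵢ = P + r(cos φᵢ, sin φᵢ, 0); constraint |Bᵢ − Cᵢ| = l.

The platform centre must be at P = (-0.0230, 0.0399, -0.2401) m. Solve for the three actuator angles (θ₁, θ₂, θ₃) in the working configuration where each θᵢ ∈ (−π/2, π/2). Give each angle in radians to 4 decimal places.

θ₁ = 0.2613, θ₂ = -0.2622, θ₃ = 0.2617

rotate P by −φ1: (-0.0230, 0.0399, -0.2401)
  e−x'=0.1230;  (l²−L²−(e−x')²−y'²−z²)/2L = 0.0568
  γ=atan2(-0.2401,0.1230)=-1.0974;  ψ=arccos(0.2105)=1.3587;  θ1=γ+ψ≈0.2613
φ2=120.0° → target in arm frame (0.0461, 0.0000)
  e−x'=0.0539;  (l²−L²−(e−x')²−y'²−z²)/2L = 0.1143
  θ2 = atan2(B,A) + arccos(C/0.2461) = -0.2622
φ3=240.0° → target in arm frame (-0.0231, -0.0399)
  A=0.1231, B=-0.2401, C=(l²−L²−A²−y'²−z²)/(2L)=0.0568
  √(A²+B²)=0.2698;  θ3 = -1.0972+1.3589 ≈ 0.2617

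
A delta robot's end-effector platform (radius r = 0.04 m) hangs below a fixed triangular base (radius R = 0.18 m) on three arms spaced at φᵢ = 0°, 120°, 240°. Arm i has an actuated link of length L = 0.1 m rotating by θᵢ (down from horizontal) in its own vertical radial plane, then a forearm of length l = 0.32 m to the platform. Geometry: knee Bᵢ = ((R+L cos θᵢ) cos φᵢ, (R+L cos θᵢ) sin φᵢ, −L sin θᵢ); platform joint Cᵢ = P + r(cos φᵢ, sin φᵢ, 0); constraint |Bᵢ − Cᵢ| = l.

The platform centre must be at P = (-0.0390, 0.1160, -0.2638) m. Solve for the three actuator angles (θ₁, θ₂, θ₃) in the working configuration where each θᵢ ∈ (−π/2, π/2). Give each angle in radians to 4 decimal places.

θ₁ = 0.9600, θ₂ = -0.3493, θ₃ = 1.2213

φ1=0.0° → target in arm frame (-0.0390, 0.1160)
  A=0.1790, B=-0.2638, C=(l²−L²−A²−y'²−z²)/(2L)=-0.1134
  θ1 = atan2(B,A) + arccos(C/0.3188) = 0.9600
arm 2 (φ=120.0°): x'=0.1200, y'=-0.0242
  e−x'=0.0200;  (l²−L²−(e−x')²−y'²−z²)/2L = 0.1091
  √(A²+B²)=0.2646;  θ2 = -1.4950+1.1457 ≈ -0.3493
rotate P by −φ3: (-0.0810, -0.0918, -0.2638)
  e−x'=0.2210;  (l²−L²−(e−x')²−y'²−z²)/2L = -0.1722
  θ3 = atan2(B,A) + arccos(C/0.3441) = 1.2213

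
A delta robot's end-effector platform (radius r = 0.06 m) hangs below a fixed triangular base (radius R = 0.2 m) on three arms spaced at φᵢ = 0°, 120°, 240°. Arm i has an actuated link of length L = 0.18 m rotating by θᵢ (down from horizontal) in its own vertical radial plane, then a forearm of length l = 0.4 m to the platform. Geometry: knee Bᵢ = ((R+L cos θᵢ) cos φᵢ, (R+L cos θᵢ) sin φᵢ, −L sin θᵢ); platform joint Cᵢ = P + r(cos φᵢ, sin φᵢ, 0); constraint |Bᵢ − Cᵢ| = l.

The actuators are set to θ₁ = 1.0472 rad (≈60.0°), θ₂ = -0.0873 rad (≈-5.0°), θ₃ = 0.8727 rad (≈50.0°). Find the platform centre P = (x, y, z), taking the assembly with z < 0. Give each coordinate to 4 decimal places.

φ1=0.0°: virtual centre (0.2300, 0.0000, -0.1559), radius l
centre 2 = (0.3193·cos120.0°, 0.3193·sin120.0°, 0.0157) = (-0.1597, 0.2765, 0.0157)
φ3=240.0°: virtual centre (-0.1278, -0.2214, -0.1379), radius l
eliminate P² terms by subtracting sphere 1 from 2 and 3
[-0.7793 0.5531 0.3432]·P = 0.0250;  [-0.7157 -0.4429 0.0360]·P = 0.0072
det = 0.7410;  x = -0.0203+0.2320z,  y = 0.0166+-0.2936z
into |P−centre ₁|² = l²: 1.1400z² + 0.1859z + -0.0728 = 0;  Δ = 0.3664;  z = -0.3470 or 0.1839 → z<0 root = -0.3470
x = -0.1008, y = 0.1185

(-0.1008, 0.1185, -0.3470)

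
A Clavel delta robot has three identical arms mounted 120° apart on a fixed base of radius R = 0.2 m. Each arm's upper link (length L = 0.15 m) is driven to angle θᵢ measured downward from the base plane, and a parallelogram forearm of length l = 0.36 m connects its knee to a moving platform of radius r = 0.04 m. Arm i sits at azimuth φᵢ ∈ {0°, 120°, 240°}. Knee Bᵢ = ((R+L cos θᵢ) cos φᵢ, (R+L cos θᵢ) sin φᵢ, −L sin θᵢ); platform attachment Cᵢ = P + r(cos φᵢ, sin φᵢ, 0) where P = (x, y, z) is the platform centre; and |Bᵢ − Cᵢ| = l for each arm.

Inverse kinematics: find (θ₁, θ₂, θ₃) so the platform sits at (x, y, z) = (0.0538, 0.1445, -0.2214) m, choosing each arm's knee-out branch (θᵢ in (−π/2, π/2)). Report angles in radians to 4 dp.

rotate P by −φ1: (0.0538, 0.1445, -0.2214)
  A=0.1062, B=-0.2214, C=(l²−L²−A²−y'²−z²)/(2L)=0.0864
  θ1 = atan2(B,A) + arccos(C/0.2456) = 0.0877
φ2=120.0° → target in arm frame (0.0982, -0.1188)
  A=0.0618, B=-0.2214, C=(l²−L²−A²−y'²−z²)/(2L)=0.1338
  γ=atan2(-0.2214,0.0618)=-1.2988;  ψ=arccos(0.5822)=0.9494;  θ2=γ+ψ≈-0.3494
arm 3 (φ=240.0°): x'=-0.1520, y'=-0.0257
  A=0.3120, B=-0.2214, C=(l²−L²−A²−y'²−z²)/(2L)=-0.1332
  √(A²+B²)=0.3826;  θ3 = -0.6171+1.9262 ≈ 1.3092

θ₁ = 0.0877, θ₂ = -0.3494, θ₃ = 1.3092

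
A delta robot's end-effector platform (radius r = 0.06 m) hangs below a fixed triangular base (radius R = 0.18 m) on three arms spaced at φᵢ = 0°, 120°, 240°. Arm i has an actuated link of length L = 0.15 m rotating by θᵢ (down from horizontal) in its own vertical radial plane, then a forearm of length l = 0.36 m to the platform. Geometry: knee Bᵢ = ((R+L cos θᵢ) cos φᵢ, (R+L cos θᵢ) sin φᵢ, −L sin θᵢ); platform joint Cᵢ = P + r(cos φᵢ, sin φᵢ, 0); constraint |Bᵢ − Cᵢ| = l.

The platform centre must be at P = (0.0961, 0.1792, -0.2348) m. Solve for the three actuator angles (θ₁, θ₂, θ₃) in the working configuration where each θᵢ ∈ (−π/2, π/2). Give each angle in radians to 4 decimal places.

θ₁ = -0.1744, θ₂ = -0.2615, θ₃ = 1.3965

φ1=0.0° → target in arm frame (0.0961, 0.1792)
  A cos θ + B sin θ = C:  0.0239·cos θ + -0.2348·sin θ = 0.0643
  θ1 = atan2(B,A) + arccos(C/0.2360) = -0.1744
arm 2 (φ=120.0°): x'=0.1071, y'=-0.1728
  A=0.0129, B=-0.2348, C=(l²−L²−A²−y'²−z²)/(2L)=0.0731
  γ=atan2(-0.2348,0.0129)=-1.5161;  ψ=arccos(0.3109)=1.2546;  θ2=γ+ψ≈-0.2615
arm 3 (φ=240.0°): x'=-0.2032, y'=-0.0064
  A cos θ + B sin θ = C:  0.3232·cos θ + -0.2348·sin θ = -0.1752
  γ=atan2(-0.2348,0.3232)=-0.6282;  ψ=arccos(-0.4385)=2.0247;  θ3=γ+ψ≈1.3965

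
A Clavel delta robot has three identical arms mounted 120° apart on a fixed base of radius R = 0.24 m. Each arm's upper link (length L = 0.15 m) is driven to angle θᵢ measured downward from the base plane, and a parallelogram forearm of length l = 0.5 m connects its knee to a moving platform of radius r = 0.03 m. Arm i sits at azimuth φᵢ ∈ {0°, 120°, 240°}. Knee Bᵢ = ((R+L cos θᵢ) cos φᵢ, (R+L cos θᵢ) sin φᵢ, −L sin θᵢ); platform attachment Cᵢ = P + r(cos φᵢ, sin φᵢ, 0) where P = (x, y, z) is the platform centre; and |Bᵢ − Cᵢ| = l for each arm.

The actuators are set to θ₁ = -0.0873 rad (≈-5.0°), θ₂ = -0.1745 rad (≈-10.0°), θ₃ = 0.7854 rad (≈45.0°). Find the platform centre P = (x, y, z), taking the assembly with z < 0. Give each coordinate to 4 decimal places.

(0.0492, 0.0996, -0.3662)

arm 1 at φ=0.0°: e+L cos θ1 = 0.3594;  O1 = (0.3594, 0.0000, 0.0131)
φ2=120.0°: virtual centre (-0.1789, 0.3098, 0.0260), radius l
arm 3 at φ=240.0°: e+L cos θ3 = 0.3161;  O3 = (-0.1580, -0.2737, -0.1061)
eliminate P² terms by subtracting sphere 1 from 2 and 3
[-1.0766 0.6196 0.0259]·P = -0.0007;  [-1.0349 -0.5474 -0.2383]·P = -0.0182
Cramer: x(z) = 0.0095-0.1084z;  y(z) = 0.0153-0.2303z
quadratic in z: (1.0648)z²+(0.0427)z+(-0.1271)=0, √Δ=0.7371 → z ∈ {-0.3662, 0.3261}; z = -0.3662 (taking z<0)
x = 0.0492, y = 0.0996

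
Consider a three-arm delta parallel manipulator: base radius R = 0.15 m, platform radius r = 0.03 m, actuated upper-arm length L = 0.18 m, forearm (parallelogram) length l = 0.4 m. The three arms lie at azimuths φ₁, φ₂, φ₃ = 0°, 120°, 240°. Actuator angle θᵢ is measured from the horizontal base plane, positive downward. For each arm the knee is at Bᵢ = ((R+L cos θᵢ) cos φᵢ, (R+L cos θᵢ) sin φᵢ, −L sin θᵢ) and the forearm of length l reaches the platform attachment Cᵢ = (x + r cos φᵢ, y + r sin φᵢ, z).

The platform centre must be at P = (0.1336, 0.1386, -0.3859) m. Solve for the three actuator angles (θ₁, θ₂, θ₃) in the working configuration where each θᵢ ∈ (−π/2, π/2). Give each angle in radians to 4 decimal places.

θ₁ = 0.2620, θ₂ = 0.6109, θ₃ = 1.3961

φ1=0.0° → target in arm frame (0.1336, 0.1386)
  e−x'=-0.0136;  (l²−L²−(e−x')²−y'²−z²)/2L = -0.1131
  θ1 = atan2(B,A) + arccos(C/0.3861) = 0.2620
φ2=120.0° → target in arm frame (0.0532, -0.1850)
  A cos θ + B sin θ = C:  0.0668·cos θ + -0.3859·sin θ = -0.1667
  θ2 = atan2(B,A) + arccos(C/0.3916) = 0.6109
φ3=240.0° → target in arm frame (-0.1868, 0.0464)
  e−x'=0.3068;  (l²−L²−(e−x')²−y'²−z²)/2L = -0.3267
  γ=atan2(-0.3859,0.3068)=-0.8990;  ψ=arccos(-0.6627)=2.2952;  θ3=γ+ψ≈1.3961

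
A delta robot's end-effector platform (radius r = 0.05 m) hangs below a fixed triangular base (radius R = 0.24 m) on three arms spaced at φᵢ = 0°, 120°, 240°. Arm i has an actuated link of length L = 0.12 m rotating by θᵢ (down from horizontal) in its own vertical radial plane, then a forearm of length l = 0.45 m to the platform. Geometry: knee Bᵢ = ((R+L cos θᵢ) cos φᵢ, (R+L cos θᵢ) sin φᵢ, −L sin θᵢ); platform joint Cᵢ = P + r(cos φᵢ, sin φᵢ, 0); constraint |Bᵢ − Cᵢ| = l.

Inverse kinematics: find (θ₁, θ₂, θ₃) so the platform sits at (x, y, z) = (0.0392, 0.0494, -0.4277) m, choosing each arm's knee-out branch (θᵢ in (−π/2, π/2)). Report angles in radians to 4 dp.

rotate P by −φ1: (0.0392, 0.0494, -0.4277)
  e−x'=0.1508;  (l²−L²−(e−x')²−y'²−z²)/2L = -0.0834
  √(A²+B²)=0.4535;  θ1 = -1.2318+1.7557 ≈ 0.5239
φ2=120.0° → target in arm frame (0.0232, -0.0586)
  A cos θ + B sin θ = C:  0.1668·cos θ + -0.4277·sin θ = -0.1087
  θ2 = atan2(B,A) + arccos(C/0.4591) = 0.6110
rotate P by −φ3: (-0.0624, 0.0092, -0.4277)
  A=0.2524, B=-0.4277, C=(l²−L²−A²−y'²−z²)/(2L)=-0.2442
  θ3 = atan2(B,A) + arccos(C/0.4966) = 1.0472

θ₁ = 0.5239, θ₂ = 0.6110, θ₃ = 1.0472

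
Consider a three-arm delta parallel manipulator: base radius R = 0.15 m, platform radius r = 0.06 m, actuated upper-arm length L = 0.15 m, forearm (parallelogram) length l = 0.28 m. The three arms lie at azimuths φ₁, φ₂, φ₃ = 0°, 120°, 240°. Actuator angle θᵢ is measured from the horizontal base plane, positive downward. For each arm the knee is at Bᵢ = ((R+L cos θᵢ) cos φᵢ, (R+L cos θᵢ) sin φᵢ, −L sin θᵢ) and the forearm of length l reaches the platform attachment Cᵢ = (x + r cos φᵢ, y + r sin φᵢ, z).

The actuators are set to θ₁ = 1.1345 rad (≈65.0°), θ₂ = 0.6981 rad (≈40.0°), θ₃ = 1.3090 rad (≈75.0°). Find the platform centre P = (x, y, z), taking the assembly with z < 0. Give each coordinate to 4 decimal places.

φ1=0.0°: virtual centre (0.1534, 0.0000, -0.1359), radius l
arm 2 at φ=120.0°: (R−r)+L cos θ2 = 0.2049;  O2 = (-0.1025, 0.1775, -0.0964)
O3 = (0.1288·cos240.0°, 0.1288·sin240.0°, -0.1449) = (-0.0644, -0.1116, -0.1449)
subtract pairs → two planes through P
plane₁₂: -0.5117x+0.3549y+0.0791z = 0.0093
det = 0.2688;  x = -0.0019+0.0420z,  y = 0.0234+-0.1622z
sphere 1 gives Az²+Bz+C=0 with A=1.0281, B=0.2512, C=-0.0353;  B²−4AC=0.2081;  roots -0.3441, 0.0997;  negative root z = -0.3441
x = -0.0163, y = 0.0793

(-0.0163, 0.0793, -0.3441)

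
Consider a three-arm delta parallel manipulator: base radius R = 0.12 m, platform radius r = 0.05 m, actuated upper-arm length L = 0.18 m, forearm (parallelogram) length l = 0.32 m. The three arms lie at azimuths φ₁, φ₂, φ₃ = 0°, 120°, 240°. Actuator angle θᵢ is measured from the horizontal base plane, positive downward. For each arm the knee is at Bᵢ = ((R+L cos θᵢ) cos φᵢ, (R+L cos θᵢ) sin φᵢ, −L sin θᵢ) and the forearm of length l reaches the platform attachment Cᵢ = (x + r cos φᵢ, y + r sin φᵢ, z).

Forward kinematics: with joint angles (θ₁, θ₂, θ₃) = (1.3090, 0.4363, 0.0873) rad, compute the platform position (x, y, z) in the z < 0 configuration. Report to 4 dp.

φ1=0.0°: virtual centre (0.1166, 0.0000, -0.1739), radius l
O2 = (0.2331·cos120.0°, 0.2331·sin120.0°, -0.0761) = (-0.1166, 0.2019, -0.0761)
arm 3 at φ=240.0°: ρ3 = 0.2493;  O3 = (-0.1247, -0.2159, -0.0157)
|O₂|²−|O₁|² = 0.0163;  |O₃|²−|O₁|² = 0.0186
plane₁₂: -0.4663x+0.4038y+0.1956z = 0.0163
det = 0.3962;  x = -0.0367+0.5356z,  y = -0.0020+0.1341z
quadratic in z: (1.3049)z²+(0.1830)z+(-0.0487)=0, √Δ=0.5362 → z ∈ {-0.2756, 0.1353}; z = -0.2756 (taking z<0)
x = -0.1843, y = -0.0390

(-0.1843, -0.0390, -0.2756)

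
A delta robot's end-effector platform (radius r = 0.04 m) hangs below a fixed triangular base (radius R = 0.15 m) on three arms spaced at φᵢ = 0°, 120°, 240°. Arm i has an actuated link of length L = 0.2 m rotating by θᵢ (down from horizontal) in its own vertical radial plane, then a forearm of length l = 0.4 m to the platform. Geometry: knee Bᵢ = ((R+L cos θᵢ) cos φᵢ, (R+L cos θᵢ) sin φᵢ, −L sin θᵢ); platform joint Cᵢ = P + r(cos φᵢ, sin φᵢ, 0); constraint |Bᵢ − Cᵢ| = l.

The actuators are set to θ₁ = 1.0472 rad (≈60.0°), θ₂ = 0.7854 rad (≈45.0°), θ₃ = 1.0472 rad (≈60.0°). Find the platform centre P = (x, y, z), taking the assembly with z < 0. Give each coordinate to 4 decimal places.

(-0.0283, 0.0490, -0.4907)

arm 1 at φ=0.0°: ρ1 = 0.2100;  O1 = (0.2100, 0.0000, -0.1732)
arm 2 at φ=120.0°: ρ2 = 0.2514;  O2 = (-0.1257, 0.2177, -0.1414)
φ3=240.0°: virtual centre (-0.1050, -0.1819, -0.1732), radius l
|O₂|²−|O₁|² = 0.0091;  |O₃|²−|O₁|² = 0.0000
linear system: -0.6714x+0.4355y = 0.0091−0.0636z; -0.6300x+-0.3637y = 0.0000−0.0000z
det = 0.5186;  x = -0.0064+0.0446z,  y = 0.0111+-0.0772z
sphere 1 gives Az²+Bz+C=0 with A=1.0080, B=0.3254, C=-0.0831;  B²−4AC=0.4407;  roots -0.4907, 0.1679;  negative root z = -0.4907
x = -0.0283, y = 0.0490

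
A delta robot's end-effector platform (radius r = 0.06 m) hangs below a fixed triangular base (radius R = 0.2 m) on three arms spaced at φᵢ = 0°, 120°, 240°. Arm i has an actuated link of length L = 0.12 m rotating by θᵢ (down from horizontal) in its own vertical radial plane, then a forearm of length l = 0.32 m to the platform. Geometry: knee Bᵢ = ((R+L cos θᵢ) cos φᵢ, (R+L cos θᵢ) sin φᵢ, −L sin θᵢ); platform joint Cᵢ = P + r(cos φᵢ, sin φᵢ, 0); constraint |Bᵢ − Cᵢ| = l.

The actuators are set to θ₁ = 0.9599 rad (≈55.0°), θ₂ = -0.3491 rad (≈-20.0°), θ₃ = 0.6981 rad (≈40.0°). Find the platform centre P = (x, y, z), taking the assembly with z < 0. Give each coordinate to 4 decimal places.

arm 1 at φ=0.0°: (R−r)+L cos θ1 = 0.2088;  S1 = (0.2088, 0.0000, -0.0983)
φ2=120.0°: virtual centre (-0.1264, 0.2189, 0.0410), radius l
S3 = (0.2319·cos240.0°, 0.2319·sin240.0°, -0.0771) = (-0.1160, -0.2009, -0.0771)
subtract pairs → two planes through P
plane₁₂: -0.6704x+0.4378y+0.2787z = 0.0123
Cramer: x(z) = -0.0140+0.2357z;  y(z) = 0.0066-0.2757z
quadratic in z: (1.1315)z²+(0.0879)z+(-0.0430)=0, √Δ=0.4500 → z ∈ {-0.2377, 0.1600}; z = -0.2377 (taking z<0)
x = -0.0700, y = 0.0721

(-0.0700, 0.0721, -0.2377)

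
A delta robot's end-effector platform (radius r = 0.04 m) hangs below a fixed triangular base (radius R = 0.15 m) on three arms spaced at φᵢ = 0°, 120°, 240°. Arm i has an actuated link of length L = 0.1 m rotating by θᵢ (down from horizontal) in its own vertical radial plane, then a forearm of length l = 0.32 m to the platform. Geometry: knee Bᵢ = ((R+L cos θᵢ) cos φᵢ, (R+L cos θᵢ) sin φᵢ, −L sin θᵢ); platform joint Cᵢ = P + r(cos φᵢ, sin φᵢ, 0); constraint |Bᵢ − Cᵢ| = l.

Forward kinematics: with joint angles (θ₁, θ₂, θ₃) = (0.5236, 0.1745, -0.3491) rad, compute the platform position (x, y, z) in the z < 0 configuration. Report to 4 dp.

(-0.0522, -0.0348, -0.2483)

O1 = (0.1966·cos0.0°, 0.1966·sin0.0°, -0.0500) = (0.1966, 0.0000, -0.0500)
O2 = (0.2085·cos120.0°, 0.2085·sin120.0°, -0.0174) = (-0.1042, 0.1806, -0.0174)
arm 3 at φ=240.0°: (R−r)+L cos θ3 = 0.2040;  O3 = (-0.1020, -0.1766, 0.0342)
eliminate P² terms by subtracting sphere 1 from 2 and 3
[-0.6017 0.3611 0.0653]·P = 0.0026;  [-0.5972 -0.3533 0.1684]·P = 0.0016
det = 0.4282;  x = -0.0035+0.1959z,  y = 0.0014+0.1456z
sphere 1 gives Az²+Bz+C=0 with A=1.0596, B=0.0220, C=-0.0598;  B²−4AC=0.2541;  roots -0.2483, 0.2275;  negative root z = -0.2483
x = -0.0522, y = -0.0348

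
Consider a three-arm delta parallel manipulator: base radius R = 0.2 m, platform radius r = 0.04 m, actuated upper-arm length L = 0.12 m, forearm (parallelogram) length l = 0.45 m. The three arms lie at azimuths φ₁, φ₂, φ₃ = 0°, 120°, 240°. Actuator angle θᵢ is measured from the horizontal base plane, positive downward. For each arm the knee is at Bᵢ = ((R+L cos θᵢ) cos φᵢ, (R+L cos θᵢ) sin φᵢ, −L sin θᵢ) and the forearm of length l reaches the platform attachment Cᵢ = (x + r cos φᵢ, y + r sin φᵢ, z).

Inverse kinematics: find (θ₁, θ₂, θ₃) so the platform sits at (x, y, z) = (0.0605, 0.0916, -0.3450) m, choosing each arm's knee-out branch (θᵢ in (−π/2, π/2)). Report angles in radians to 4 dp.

θ₁ = -0.3494, θ₂ = -0.2616, θ₃ = 0.6979

φ1=0.0° → target in arm frame (0.0605, 0.0916)
  e−x'=0.0995;  (l²−L²−(e−x')²−y'²−z²)/2L = 0.2116
  √(A²+B²)=0.3591;  θ1 = -1.2900+0.9406 ≈ -0.3494
φ2=120.0° → target in arm frame (0.0491, -0.0982)
  A=0.1109, B=-0.3450, C=(l²−L²−A²−y'²−z²)/(2L)=0.1964
  √(A²+B²)=0.3624;  θ2 = -1.2597+0.9981 ≈ -0.2616
arm 3 (φ=240.0°): x'=-0.1096, y'=0.0066
  A cos θ + B sin θ = C:  0.2696·cos θ + -0.3450·sin θ = -0.0152
  √(A²+B²)=0.4378;  θ3 = -0.9075+1.6055 ≈ 0.6979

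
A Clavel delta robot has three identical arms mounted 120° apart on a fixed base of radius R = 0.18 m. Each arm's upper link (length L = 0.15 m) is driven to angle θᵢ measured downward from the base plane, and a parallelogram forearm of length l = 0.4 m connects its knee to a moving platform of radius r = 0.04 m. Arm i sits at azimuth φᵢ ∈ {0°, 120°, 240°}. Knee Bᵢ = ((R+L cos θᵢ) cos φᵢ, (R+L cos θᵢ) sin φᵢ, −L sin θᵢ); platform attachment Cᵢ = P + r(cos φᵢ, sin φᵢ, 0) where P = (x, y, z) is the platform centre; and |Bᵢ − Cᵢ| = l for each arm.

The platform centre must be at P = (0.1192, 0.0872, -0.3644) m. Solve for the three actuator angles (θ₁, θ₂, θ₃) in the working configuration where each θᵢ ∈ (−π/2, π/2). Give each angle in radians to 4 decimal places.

θ₁ = 0.0874, θ₂ = 0.6112, θ₃ = 1.2220

rotate P by −φ1: (0.1192, 0.0872, -0.3644)
  e−x'=0.0208;  (l²−L²−(e−x')²−y'²−z²)/2L = -0.0111
  γ=atan2(-0.3644,0.0208)=-1.5138;  ψ=arccos(-0.0304)=1.6012;  θ1=γ+ψ≈0.0874
arm 2 (φ=120.0°): x'=0.0159, y'=-0.1468
  A=0.1241, B=-0.3644, C=(l²−L²−A²−y'²−z²)/(2L)=-0.1075
  γ=atan2(-0.3644,0.1241)=-1.2426;  ψ=arccos(-0.2792)=1.8538;  θ2=γ+ψ≈0.6112
φ3=240.0° → target in arm frame (-0.1351, 0.0596)
  A cos θ + B sin θ = C:  0.2751·cos θ + -0.3644·sin θ = -0.2484
  γ=atan2(-0.3644,0.2751)=-0.9241;  ψ=arccos(-0.5441)=2.1461;  θ3=γ+ψ≈1.2220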